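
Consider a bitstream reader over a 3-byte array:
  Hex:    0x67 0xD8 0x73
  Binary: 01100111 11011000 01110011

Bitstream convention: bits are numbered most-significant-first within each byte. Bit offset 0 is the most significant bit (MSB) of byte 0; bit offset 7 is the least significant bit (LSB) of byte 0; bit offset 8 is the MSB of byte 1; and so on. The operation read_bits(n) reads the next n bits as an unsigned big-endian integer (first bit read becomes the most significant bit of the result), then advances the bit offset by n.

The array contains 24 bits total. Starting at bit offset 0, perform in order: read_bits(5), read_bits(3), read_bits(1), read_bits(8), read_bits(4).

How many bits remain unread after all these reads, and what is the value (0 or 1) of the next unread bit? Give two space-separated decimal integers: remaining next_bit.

Answer: 3 0

Derivation:
Read 1: bits[0:5] width=5 -> value=12 (bin 01100); offset now 5 = byte 0 bit 5; 19 bits remain
Read 2: bits[5:8] width=3 -> value=7 (bin 111); offset now 8 = byte 1 bit 0; 16 bits remain
Read 3: bits[8:9] width=1 -> value=1 (bin 1); offset now 9 = byte 1 bit 1; 15 bits remain
Read 4: bits[9:17] width=8 -> value=176 (bin 10110000); offset now 17 = byte 2 bit 1; 7 bits remain
Read 5: bits[17:21] width=4 -> value=14 (bin 1110); offset now 21 = byte 2 bit 5; 3 bits remain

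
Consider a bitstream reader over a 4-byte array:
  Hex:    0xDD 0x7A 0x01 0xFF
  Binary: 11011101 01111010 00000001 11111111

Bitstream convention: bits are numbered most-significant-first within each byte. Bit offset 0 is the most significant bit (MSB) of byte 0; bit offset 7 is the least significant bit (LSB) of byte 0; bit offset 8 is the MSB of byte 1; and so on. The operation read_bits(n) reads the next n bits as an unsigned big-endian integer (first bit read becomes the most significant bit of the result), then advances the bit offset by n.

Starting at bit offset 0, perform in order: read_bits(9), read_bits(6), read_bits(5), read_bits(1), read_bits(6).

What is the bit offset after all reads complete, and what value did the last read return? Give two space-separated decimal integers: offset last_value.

Answer: 27 15

Derivation:
Read 1: bits[0:9] width=9 -> value=442 (bin 110111010); offset now 9 = byte 1 bit 1; 23 bits remain
Read 2: bits[9:15] width=6 -> value=61 (bin 111101); offset now 15 = byte 1 bit 7; 17 bits remain
Read 3: bits[15:20] width=5 -> value=0 (bin 00000); offset now 20 = byte 2 bit 4; 12 bits remain
Read 4: bits[20:21] width=1 -> value=0 (bin 0); offset now 21 = byte 2 bit 5; 11 bits remain
Read 5: bits[21:27] width=6 -> value=15 (bin 001111); offset now 27 = byte 3 bit 3; 5 bits remain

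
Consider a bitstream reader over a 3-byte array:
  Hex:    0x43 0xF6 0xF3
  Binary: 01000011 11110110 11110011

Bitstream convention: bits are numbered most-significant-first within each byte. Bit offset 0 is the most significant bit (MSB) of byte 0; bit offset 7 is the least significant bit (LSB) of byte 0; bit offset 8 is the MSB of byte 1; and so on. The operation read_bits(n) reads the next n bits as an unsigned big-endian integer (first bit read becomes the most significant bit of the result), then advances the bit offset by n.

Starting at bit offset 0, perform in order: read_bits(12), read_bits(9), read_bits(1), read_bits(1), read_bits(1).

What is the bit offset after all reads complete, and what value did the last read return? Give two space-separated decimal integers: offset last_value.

Read 1: bits[0:12] width=12 -> value=1087 (bin 010000111111); offset now 12 = byte 1 bit 4; 12 bits remain
Read 2: bits[12:21] width=9 -> value=222 (bin 011011110); offset now 21 = byte 2 bit 5; 3 bits remain
Read 3: bits[21:22] width=1 -> value=0 (bin 0); offset now 22 = byte 2 bit 6; 2 bits remain
Read 4: bits[22:23] width=1 -> value=1 (bin 1); offset now 23 = byte 2 bit 7; 1 bits remain
Read 5: bits[23:24] width=1 -> value=1 (bin 1); offset now 24 = byte 3 bit 0; 0 bits remain

Answer: 24 1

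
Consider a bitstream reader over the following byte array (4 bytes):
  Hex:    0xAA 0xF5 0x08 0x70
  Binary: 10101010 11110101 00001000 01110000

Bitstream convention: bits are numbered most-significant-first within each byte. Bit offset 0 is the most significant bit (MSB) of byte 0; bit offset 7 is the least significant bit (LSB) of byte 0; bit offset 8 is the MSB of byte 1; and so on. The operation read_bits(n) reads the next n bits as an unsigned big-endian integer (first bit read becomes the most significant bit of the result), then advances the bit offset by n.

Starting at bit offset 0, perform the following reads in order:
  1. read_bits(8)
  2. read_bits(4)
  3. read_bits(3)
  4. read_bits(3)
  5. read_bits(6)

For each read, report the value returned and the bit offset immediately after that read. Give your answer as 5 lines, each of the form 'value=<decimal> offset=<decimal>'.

Answer: value=170 offset=8
value=15 offset=12
value=2 offset=15
value=4 offset=18
value=8 offset=24

Derivation:
Read 1: bits[0:8] width=8 -> value=170 (bin 10101010); offset now 8 = byte 1 bit 0; 24 bits remain
Read 2: bits[8:12] width=4 -> value=15 (bin 1111); offset now 12 = byte 1 bit 4; 20 bits remain
Read 3: bits[12:15] width=3 -> value=2 (bin 010); offset now 15 = byte 1 bit 7; 17 bits remain
Read 4: bits[15:18] width=3 -> value=4 (bin 100); offset now 18 = byte 2 bit 2; 14 bits remain
Read 5: bits[18:24] width=6 -> value=8 (bin 001000); offset now 24 = byte 3 bit 0; 8 bits remain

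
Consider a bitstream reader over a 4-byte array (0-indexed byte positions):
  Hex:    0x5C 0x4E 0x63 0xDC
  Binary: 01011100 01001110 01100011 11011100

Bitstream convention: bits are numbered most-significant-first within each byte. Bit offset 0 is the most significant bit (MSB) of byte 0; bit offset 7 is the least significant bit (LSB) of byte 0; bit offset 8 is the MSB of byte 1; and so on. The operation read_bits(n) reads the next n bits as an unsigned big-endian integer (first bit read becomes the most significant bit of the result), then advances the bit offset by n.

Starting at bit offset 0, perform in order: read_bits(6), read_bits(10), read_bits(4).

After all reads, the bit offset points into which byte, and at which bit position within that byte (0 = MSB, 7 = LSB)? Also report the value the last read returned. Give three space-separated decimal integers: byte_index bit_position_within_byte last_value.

Answer: 2 4 6

Derivation:
Read 1: bits[0:6] width=6 -> value=23 (bin 010111); offset now 6 = byte 0 bit 6; 26 bits remain
Read 2: bits[6:16] width=10 -> value=78 (bin 0001001110); offset now 16 = byte 2 bit 0; 16 bits remain
Read 3: bits[16:20] width=4 -> value=6 (bin 0110); offset now 20 = byte 2 bit 4; 12 bits remain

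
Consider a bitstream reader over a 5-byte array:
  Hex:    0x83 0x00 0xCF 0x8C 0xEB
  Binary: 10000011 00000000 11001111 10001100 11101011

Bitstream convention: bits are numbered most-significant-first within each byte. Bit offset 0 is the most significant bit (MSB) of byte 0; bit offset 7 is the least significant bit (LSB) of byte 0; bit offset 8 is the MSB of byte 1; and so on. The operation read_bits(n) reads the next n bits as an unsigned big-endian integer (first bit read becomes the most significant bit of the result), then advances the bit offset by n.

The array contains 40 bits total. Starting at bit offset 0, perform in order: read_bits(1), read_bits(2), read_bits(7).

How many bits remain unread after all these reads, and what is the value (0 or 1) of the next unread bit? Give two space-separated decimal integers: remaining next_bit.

Answer: 30 0

Derivation:
Read 1: bits[0:1] width=1 -> value=1 (bin 1); offset now 1 = byte 0 bit 1; 39 bits remain
Read 2: bits[1:3] width=2 -> value=0 (bin 00); offset now 3 = byte 0 bit 3; 37 bits remain
Read 3: bits[3:10] width=7 -> value=12 (bin 0001100); offset now 10 = byte 1 bit 2; 30 bits remain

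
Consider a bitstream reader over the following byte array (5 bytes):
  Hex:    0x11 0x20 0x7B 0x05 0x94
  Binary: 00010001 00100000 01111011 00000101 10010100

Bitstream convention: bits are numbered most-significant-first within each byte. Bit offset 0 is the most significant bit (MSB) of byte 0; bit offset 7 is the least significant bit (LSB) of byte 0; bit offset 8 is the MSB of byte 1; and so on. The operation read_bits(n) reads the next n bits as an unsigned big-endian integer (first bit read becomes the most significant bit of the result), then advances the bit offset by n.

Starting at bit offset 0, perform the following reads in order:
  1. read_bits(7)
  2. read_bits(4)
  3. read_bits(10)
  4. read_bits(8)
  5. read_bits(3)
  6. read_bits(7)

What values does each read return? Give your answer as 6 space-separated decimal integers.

Read 1: bits[0:7] width=7 -> value=8 (bin 0001000); offset now 7 = byte 0 bit 7; 33 bits remain
Read 2: bits[7:11] width=4 -> value=9 (bin 1001); offset now 11 = byte 1 bit 3; 29 bits remain
Read 3: bits[11:21] width=10 -> value=15 (bin 0000001111); offset now 21 = byte 2 bit 5; 19 bits remain
Read 4: bits[21:29] width=8 -> value=96 (bin 01100000); offset now 29 = byte 3 bit 5; 11 bits remain
Read 5: bits[29:32] width=3 -> value=5 (bin 101); offset now 32 = byte 4 bit 0; 8 bits remain
Read 6: bits[32:39] width=7 -> value=74 (bin 1001010); offset now 39 = byte 4 bit 7; 1 bits remain

Answer: 8 9 15 96 5 74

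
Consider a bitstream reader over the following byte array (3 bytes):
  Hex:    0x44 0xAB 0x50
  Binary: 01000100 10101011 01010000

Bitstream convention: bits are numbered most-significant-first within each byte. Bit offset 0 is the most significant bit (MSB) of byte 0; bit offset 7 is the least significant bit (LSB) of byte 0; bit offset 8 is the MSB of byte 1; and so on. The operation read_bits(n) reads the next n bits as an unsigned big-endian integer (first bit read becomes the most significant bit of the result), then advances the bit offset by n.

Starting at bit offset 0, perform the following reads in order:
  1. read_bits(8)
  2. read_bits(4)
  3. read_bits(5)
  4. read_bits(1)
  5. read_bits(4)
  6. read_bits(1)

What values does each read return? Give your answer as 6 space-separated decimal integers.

Read 1: bits[0:8] width=8 -> value=68 (bin 01000100); offset now 8 = byte 1 bit 0; 16 bits remain
Read 2: bits[8:12] width=4 -> value=10 (bin 1010); offset now 12 = byte 1 bit 4; 12 bits remain
Read 3: bits[12:17] width=5 -> value=22 (bin 10110); offset now 17 = byte 2 bit 1; 7 bits remain
Read 4: bits[17:18] width=1 -> value=1 (bin 1); offset now 18 = byte 2 bit 2; 6 bits remain
Read 5: bits[18:22] width=4 -> value=4 (bin 0100); offset now 22 = byte 2 bit 6; 2 bits remain
Read 6: bits[22:23] width=1 -> value=0 (bin 0); offset now 23 = byte 2 bit 7; 1 bits remain

Answer: 68 10 22 1 4 0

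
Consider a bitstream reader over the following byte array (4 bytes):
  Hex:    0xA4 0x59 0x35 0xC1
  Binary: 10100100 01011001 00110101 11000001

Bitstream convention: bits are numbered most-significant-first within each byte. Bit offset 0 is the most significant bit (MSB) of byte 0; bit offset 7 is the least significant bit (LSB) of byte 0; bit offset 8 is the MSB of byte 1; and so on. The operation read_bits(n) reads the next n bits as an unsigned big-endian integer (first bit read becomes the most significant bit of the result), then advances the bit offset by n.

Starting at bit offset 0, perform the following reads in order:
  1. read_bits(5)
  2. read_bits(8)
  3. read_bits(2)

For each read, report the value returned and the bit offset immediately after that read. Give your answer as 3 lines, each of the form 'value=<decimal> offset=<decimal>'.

Read 1: bits[0:5] width=5 -> value=20 (bin 10100); offset now 5 = byte 0 bit 5; 27 bits remain
Read 2: bits[5:13] width=8 -> value=139 (bin 10001011); offset now 13 = byte 1 bit 5; 19 bits remain
Read 3: bits[13:15] width=2 -> value=0 (bin 00); offset now 15 = byte 1 bit 7; 17 bits remain

Answer: value=20 offset=5
value=139 offset=13
value=0 offset=15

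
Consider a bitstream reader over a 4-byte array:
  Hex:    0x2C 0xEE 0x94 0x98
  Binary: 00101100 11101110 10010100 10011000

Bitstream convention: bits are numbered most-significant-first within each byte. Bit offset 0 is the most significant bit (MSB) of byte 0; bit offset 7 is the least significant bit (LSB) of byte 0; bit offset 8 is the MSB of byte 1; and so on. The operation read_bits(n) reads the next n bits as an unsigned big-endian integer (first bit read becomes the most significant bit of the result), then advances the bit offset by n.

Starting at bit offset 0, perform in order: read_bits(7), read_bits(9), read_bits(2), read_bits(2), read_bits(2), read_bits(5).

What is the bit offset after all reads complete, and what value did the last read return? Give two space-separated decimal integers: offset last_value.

Answer: 27 4

Derivation:
Read 1: bits[0:7] width=7 -> value=22 (bin 0010110); offset now 7 = byte 0 bit 7; 25 bits remain
Read 2: bits[7:16] width=9 -> value=238 (bin 011101110); offset now 16 = byte 2 bit 0; 16 bits remain
Read 3: bits[16:18] width=2 -> value=2 (bin 10); offset now 18 = byte 2 bit 2; 14 bits remain
Read 4: bits[18:20] width=2 -> value=1 (bin 01); offset now 20 = byte 2 bit 4; 12 bits remain
Read 5: bits[20:22] width=2 -> value=1 (bin 01); offset now 22 = byte 2 bit 6; 10 bits remain
Read 6: bits[22:27] width=5 -> value=4 (bin 00100); offset now 27 = byte 3 bit 3; 5 bits remain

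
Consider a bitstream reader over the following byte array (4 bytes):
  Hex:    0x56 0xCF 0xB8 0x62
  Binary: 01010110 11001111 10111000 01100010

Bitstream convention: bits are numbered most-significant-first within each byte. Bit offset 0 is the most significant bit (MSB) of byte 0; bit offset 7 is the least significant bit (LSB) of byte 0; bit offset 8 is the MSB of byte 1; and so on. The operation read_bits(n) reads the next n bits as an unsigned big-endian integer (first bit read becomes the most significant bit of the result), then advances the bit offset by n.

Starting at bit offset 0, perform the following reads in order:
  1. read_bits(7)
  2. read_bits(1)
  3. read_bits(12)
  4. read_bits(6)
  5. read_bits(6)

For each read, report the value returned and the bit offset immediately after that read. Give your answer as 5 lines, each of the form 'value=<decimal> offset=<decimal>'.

Answer: value=43 offset=7
value=0 offset=8
value=3323 offset=20
value=33 offset=26
value=34 offset=32

Derivation:
Read 1: bits[0:7] width=7 -> value=43 (bin 0101011); offset now 7 = byte 0 bit 7; 25 bits remain
Read 2: bits[7:8] width=1 -> value=0 (bin 0); offset now 8 = byte 1 bit 0; 24 bits remain
Read 3: bits[8:20] width=12 -> value=3323 (bin 110011111011); offset now 20 = byte 2 bit 4; 12 bits remain
Read 4: bits[20:26] width=6 -> value=33 (bin 100001); offset now 26 = byte 3 bit 2; 6 bits remain
Read 5: bits[26:32] width=6 -> value=34 (bin 100010); offset now 32 = byte 4 bit 0; 0 bits remain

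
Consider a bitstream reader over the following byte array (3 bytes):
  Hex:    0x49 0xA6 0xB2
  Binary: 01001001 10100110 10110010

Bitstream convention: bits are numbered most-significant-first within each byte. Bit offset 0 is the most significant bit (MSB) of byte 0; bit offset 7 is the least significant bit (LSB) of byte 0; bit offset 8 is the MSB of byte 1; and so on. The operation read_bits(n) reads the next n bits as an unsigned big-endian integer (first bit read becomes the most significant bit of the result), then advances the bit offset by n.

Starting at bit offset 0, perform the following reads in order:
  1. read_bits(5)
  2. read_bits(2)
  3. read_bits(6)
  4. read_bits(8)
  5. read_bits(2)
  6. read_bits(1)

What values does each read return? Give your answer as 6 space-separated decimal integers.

Answer: 9 0 52 214 1 0

Derivation:
Read 1: bits[0:5] width=5 -> value=9 (bin 01001); offset now 5 = byte 0 bit 5; 19 bits remain
Read 2: bits[5:7] width=2 -> value=0 (bin 00); offset now 7 = byte 0 bit 7; 17 bits remain
Read 3: bits[7:13] width=6 -> value=52 (bin 110100); offset now 13 = byte 1 bit 5; 11 bits remain
Read 4: bits[13:21] width=8 -> value=214 (bin 11010110); offset now 21 = byte 2 bit 5; 3 bits remain
Read 5: bits[21:23] width=2 -> value=1 (bin 01); offset now 23 = byte 2 bit 7; 1 bits remain
Read 6: bits[23:24] width=1 -> value=0 (bin 0); offset now 24 = byte 3 bit 0; 0 bits remain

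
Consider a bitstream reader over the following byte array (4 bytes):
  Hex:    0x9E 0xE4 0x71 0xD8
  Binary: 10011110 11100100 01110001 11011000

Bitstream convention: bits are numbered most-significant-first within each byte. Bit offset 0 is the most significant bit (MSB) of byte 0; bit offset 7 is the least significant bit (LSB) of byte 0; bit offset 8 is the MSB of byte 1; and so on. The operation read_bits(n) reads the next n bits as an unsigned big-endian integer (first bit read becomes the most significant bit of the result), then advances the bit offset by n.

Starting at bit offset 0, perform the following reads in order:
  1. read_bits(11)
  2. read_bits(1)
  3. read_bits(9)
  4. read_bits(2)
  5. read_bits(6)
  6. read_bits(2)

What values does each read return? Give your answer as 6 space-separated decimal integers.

Answer: 1271 0 142 0 59 0

Derivation:
Read 1: bits[0:11] width=11 -> value=1271 (bin 10011110111); offset now 11 = byte 1 bit 3; 21 bits remain
Read 2: bits[11:12] width=1 -> value=0 (bin 0); offset now 12 = byte 1 bit 4; 20 bits remain
Read 3: bits[12:21] width=9 -> value=142 (bin 010001110); offset now 21 = byte 2 bit 5; 11 bits remain
Read 4: bits[21:23] width=2 -> value=0 (bin 00); offset now 23 = byte 2 bit 7; 9 bits remain
Read 5: bits[23:29] width=6 -> value=59 (bin 111011); offset now 29 = byte 3 bit 5; 3 bits remain
Read 6: bits[29:31] width=2 -> value=0 (bin 00); offset now 31 = byte 3 bit 7; 1 bits remain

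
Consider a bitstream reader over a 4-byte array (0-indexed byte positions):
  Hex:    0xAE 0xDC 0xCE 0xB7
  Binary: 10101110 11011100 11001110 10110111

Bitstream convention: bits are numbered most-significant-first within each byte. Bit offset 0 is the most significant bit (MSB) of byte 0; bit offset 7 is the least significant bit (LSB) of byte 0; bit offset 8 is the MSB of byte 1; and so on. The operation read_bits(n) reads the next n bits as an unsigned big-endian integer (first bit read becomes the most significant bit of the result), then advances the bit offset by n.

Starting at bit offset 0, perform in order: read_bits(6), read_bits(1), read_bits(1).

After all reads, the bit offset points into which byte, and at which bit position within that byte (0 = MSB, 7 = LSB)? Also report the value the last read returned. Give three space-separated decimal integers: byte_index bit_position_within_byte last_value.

Answer: 1 0 0

Derivation:
Read 1: bits[0:6] width=6 -> value=43 (bin 101011); offset now 6 = byte 0 bit 6; 26 bits remain
Read 2: bits[6:7] width=1 -> value=1 (bin 1); offset now 7 = byte 0 bit 7; 25 bits remain
Read 3: bits[7:8] width=1 -> value=0 (bin 0); offset now 8 = byte 1 bit 0; 24 bits remain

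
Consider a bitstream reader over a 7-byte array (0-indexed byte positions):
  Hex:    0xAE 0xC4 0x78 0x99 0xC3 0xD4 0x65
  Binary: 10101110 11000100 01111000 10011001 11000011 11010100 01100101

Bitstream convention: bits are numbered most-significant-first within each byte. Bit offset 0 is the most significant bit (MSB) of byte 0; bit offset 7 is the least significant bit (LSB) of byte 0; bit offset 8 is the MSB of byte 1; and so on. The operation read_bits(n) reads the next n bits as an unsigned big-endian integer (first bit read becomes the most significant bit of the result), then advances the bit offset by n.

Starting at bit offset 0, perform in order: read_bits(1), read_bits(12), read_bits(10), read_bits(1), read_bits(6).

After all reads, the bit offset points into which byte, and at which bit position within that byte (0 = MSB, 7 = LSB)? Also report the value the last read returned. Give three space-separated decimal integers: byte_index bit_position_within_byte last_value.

Read 1: bits[0:1] width=1 -> value=1 (bin 1); offset now 1 = byte 0 bit 1; 55 bits remain
Read 2: bits[1:13] width=12 -> value=1496 (bin 010111011000); offset now 13 = byte 1 bit 5; 43 bits remain
Read 3: bits[13:23] width=10 -> value=572 (bin 1000111100); offset now 23 = byte 2 bit 7; 33 bits remain
Read 4: bits[23:24] width=1 -> value=0 (bin 0); offset now 24 = byte 3 bit 0; 32 bits remain
Read 5: bits[24:30] width=6 -> value=38 (bin 100110); offset now 30 = byte 3 bit 6; 26 bits remain

Answer: 3 6 38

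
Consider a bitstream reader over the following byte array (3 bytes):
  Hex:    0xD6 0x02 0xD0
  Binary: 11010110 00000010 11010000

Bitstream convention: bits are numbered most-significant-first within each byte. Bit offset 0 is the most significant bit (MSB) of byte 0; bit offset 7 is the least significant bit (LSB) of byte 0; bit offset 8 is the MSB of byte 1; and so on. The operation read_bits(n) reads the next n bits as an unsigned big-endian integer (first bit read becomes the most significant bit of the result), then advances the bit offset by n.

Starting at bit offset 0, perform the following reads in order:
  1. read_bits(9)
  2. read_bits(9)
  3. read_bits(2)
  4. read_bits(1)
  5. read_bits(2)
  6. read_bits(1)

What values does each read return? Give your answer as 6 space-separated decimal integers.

Read 1: bits[0:9] width=9 -> value=428 (bin 110101100); offset now 9 = byte 1 bit 1; 15 bits remain
Read 2: bits[9:18] width=9 -> value=11 (bin 000001011); offset now 18 = byte 2 bit 2; 6 bits remain
Read 3: bits[18:20] width=2 -> value=1 (bin 01); offset now 20 = byte 2 bit 4; 4 bits remain
Read 4: bits[20:21] width=1 -> value=0 (bin 0); offset now 21 = byte 2 bit 5; 3 bits remain
Read 5: bits[21:23] width=2 -> value=0 (bin 00); offset now 23 = byte 2 bit 7; 1 bits remain
Read 6: bits[23:24] width=1 -> value=0 (bin 0); offset now 24 = byte 3 bit 0; 0 bits remain

Answer: 428 11 1 0 0 0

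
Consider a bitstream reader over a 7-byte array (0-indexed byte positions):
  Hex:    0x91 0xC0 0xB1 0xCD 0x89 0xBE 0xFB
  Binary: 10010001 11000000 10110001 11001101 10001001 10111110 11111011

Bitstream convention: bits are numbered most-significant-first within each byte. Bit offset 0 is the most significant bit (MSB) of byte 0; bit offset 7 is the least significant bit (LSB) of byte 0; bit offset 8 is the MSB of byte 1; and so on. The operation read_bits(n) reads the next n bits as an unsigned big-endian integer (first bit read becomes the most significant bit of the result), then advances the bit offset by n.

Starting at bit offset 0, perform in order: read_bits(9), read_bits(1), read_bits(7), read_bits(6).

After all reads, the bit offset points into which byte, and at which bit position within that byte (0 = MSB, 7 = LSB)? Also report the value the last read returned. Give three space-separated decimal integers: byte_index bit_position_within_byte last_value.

Answer: 2 7 24

Derivation:
Read 1: bits[0:9] width=9 -> value=291 (bin 100100011); offset now 9 = byte 1 bit 1; 47 bits remain
Read 2: bits[9:10] width=1 -> value=1 (bin 1); offset now 10 = byte 1 bit 2; 46 bits remain
Read 3: bits[10:17] width=7 -> value=1 (bin 0000001); offset now 17 = byte 2 bit 1; 39 bits remain
Read 4: bits[17:23] width=6 -> value=24 (bin 011000); offset now 23 = byte 2 bit 7; 33 bits remain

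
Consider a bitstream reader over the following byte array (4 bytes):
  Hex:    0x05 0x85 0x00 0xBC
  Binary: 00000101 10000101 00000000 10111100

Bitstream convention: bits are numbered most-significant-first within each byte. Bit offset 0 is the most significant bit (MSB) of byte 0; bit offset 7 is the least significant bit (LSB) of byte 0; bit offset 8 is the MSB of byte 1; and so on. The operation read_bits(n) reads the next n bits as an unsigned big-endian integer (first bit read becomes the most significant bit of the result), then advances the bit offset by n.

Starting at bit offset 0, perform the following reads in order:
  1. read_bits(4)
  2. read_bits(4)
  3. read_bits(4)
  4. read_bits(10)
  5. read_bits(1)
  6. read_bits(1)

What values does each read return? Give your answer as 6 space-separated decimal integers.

Read 1: bits[0:4] width=4 -> value=0 (bin 0000); offset now 4 = byte 0 bit 4; 28 bits remain
Read 2: bits[4:8] width=4 -> value=5 (bin 0101); offset now 8 = byte 1 bit 0; 24 bits remain
Read 3: bits[8:12] width=4 -> value=8 (bin 1000); offset now 12 = byte 1 bit 4; 20 bits remain
Read 4: bits[12:22] width=10 -> value=320 (bin 0101000000); offset now 22 = byte 2 bit 6; 10 bits remain
Read 5: bits[22:23] width=1 -> value=0 (bin 0); offset now 23 = byte 2 bit 7; 9 bits remain
Read 6: bits[23:24] width=1 -> value=0 (bin 0); offset now 24 = byte 3 bit 0; 8 bits remain

Answer: 0 5 8 320 0 0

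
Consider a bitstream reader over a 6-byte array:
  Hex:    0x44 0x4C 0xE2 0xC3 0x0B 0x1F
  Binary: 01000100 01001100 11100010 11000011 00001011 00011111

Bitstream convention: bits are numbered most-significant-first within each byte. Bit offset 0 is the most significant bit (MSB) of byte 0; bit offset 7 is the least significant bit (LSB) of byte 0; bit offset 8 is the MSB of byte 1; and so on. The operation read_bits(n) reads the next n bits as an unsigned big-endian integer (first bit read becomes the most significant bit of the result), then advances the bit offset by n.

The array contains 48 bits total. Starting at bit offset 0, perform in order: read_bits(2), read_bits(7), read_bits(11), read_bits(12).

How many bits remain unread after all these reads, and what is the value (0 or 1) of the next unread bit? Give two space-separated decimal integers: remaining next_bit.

Read 1: bits[0:2] width=2 -> value=1 (bin 01); offset now 2 = byte 0 bit 2; 46 bits remain
Read 2: bits[2:9] width=7 -> value=8 (bin 0001000); offset now 9 = byte 1 bit 1; 39 bits remain
Read 3: bits[9:20] width=11 -> value=1230 (bin 10011001110); offset now 20 = byte 2 bit 4; 28 bits remain
Read 4: bits[20:32] width=12 -> value=707 (bin 001011000011); offset now 32 = byte 4 bit 0; 16 bits remain

Answer: 16 0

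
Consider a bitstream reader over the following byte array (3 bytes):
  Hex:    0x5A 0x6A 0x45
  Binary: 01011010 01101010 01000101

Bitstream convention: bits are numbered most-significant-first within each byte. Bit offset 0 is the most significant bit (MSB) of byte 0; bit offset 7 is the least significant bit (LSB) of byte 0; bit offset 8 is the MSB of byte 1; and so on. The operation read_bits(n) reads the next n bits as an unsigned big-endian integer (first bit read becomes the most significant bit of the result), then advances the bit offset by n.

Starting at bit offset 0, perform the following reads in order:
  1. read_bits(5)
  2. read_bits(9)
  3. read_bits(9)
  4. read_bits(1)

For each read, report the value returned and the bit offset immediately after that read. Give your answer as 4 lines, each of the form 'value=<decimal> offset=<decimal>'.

Read 1: bits[0:5] width=5 -> value=11 (bin 01011); offset now 5 = byte 0 bit 5; 19 bits remain
Read 2: bits[5:14] width=9 -> value=154 (bin 010011010); offset now 14 = byte 1 bit 6; 10 bits remain
Read 3: bits[14:23] width=9 -> value=290 (bin 100100010); offset now 23 = byte 2 bit 7; 1 bits remain
Read 4: bits[23:24] width=1 -> value=1 (bin 1); offset now 24 = byte 3 bit 0; 0 bits remain

Answer: value=11 offset=5
value=154 offset=14
value=290 offset=23
value=1 offset=24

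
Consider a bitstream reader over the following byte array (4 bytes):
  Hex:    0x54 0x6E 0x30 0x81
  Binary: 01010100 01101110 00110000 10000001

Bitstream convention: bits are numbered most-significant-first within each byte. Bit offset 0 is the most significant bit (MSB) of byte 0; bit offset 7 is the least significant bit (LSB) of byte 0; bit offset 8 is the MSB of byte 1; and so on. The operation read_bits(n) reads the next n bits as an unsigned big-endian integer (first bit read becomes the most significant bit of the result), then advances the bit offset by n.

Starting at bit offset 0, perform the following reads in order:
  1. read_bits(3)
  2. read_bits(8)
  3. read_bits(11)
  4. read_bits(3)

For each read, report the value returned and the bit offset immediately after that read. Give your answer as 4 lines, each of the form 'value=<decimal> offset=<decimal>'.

Read 1: bits[0:3] width=3 -> value=2 (bin 010); offset now 3 = byte 0 bit 3; 29 bits remain
Read 2: bits[3:11] width=8 -> value=163 (bin 10100011); offset now 11 = byte 1 bit 3; 21 bits remain
Read 3: bits[11:22] width=11 -> value=908 (bin 01110001100); offset now 22 = byte 2 bit 6; 10 bits remain
Read 4: bits[22:25] width=3 -> value=1 (bin 001); offset now 25 = byte 3 bit 1; 7 bits remain

Answer: value=2 offset=3
value=163 offset=11
value=908 offset=22
value=1 offset=25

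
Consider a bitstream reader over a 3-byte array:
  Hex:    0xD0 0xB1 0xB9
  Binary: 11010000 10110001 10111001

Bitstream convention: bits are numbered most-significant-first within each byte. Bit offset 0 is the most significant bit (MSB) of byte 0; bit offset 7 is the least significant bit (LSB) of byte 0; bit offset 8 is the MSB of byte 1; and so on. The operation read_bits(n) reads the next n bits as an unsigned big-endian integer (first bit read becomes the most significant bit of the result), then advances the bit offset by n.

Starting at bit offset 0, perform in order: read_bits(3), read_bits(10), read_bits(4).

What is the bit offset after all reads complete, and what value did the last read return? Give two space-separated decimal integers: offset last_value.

Answer: 17 3

Derivation:
Read 1: bits[0:3] width=3 -> value=6 (bin 110); offset now 3 = byte 0 bit 3; 21 bits remain
Read 2: bits[3:13] width=10 -> value=534 (bin 1000010110); offset now 13 = byte 1 bit 5; 11 bits remain
Read 3: bits[13:17] width=4 -> value=3 (bin 0011); offset now 17 = byte 2 bit 1; 7 bits remain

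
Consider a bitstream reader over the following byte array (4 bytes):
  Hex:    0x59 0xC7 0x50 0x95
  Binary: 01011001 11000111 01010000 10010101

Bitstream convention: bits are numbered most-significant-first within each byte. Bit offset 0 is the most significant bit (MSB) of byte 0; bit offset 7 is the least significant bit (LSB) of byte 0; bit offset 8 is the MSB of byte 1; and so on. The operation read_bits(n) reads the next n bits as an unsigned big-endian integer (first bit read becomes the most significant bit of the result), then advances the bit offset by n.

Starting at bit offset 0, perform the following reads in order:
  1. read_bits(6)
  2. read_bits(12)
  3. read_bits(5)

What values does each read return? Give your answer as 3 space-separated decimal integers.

Answer: 22 1821 8

Derivation:
Read 1: bits[0:6] width=6 -> value=22 (bin 010110); offset now 6 = byte 0 bit 6; 26 bits remain
Read 2: bits[6:18] width=12 -> value=1821 (bin 011100011101); offset now 18 = byte 2 bit 2; 14 bits remain
Read 3: bits[18:23] width=5 -> value=8 (bin 01000); offset now 23 = byte 2 bit 7; 9 bits remain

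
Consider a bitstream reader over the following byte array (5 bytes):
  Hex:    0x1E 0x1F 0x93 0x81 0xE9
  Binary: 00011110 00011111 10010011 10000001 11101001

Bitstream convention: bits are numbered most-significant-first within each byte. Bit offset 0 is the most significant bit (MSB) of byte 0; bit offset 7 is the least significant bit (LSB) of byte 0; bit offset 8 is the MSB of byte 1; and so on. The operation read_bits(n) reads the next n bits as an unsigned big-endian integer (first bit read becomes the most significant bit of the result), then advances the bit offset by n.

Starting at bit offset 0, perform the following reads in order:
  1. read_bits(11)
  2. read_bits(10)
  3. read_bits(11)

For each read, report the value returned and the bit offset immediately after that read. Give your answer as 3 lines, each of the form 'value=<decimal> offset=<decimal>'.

Answer: value=240 offset=11
value=1010 offset=21
value=897 offset=32

Derivation:
Read 1: bits[0:11] width=11 -> value=240 (bin 00011110000); offset now 11 = byte 1 bit 3; 29 bits remain
Read 2: bits[11:21] width=10 -> value=1010 (bin 1111110010); offset now 21 = byte 2 bit 5; 19 bits remain
Read 3: bits[21:32] width=11 -> value=897 (bin 01110000001); offset now 32 = byte 4 bit 0; 8 bits remain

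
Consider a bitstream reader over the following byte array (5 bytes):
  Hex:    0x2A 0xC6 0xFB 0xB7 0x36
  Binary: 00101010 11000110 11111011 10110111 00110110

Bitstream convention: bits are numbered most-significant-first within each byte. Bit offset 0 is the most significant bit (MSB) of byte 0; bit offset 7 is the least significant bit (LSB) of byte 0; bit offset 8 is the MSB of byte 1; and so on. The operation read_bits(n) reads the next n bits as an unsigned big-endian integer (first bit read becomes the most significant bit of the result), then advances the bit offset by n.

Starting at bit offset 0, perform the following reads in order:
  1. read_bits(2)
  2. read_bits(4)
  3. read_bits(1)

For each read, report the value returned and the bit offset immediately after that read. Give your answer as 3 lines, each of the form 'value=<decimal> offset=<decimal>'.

Read 1: bits[0:2] width=2 -> value=0 (bin 00); offset now 2 = byte 0 bit 2; 38 bits remain
Read 2: bits[2:6] width=4 -> value=10 (bin 1010); offset now 6 = byte 0 bit 6; 34 bits remain
Read 3: bits[6:7] width=1 -> value=1 (bin 1); offset now 7 = byte 0 bit 7; 33 bits remain

Answer: value=0 offset=2
value=10 offset=6
value=1 offset=7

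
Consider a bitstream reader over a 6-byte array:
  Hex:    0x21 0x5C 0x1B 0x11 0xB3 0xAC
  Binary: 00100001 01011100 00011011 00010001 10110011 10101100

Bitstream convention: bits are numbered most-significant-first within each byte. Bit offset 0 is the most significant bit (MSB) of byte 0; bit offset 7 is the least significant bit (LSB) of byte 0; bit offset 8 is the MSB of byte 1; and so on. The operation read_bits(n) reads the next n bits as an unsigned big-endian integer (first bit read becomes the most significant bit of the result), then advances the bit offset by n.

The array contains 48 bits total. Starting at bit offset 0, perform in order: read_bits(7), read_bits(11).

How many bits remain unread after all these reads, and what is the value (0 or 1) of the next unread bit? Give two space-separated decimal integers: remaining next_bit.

Answer: 30 0

Derivation:
Read 1: bits[0:7] width=7 -> value=16 (bin 0010000); offset now 7 = byte 0 bit 7; 41 bits remain
Read 2: bits[7:18] width=11 -> value=1392 (bin 10101110000); offset now 18 = byte 2 bit 2; 30 bits remain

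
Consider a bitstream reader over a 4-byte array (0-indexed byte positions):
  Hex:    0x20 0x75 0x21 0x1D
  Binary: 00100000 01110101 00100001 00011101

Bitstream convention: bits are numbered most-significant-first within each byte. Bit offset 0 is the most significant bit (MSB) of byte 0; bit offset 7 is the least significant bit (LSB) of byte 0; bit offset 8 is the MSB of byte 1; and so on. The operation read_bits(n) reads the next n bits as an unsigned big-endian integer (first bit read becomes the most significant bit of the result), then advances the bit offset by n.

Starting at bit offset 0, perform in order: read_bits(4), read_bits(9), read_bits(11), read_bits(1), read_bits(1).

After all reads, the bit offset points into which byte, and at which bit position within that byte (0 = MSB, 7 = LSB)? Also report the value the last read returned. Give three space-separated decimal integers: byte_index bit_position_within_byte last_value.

Read 1: bits[0:4] width=4 -> value=2 (bin 0010); offset now 4 = byte 0 bit 4; 28 bits remain
Read 2: bits[4:13] width=9 -> value=14 (bin 000001110); offset now 13 = byte 1 bit 5; 19 bits remain
Read 3: bits[13:24] width=11 -> value=1313 (bin 10100100001); offset now 24 = byte 3 bit 0; 8 bits remain
Read 4: bits[24:25] width=1 -> value=0 (bin 0); offset now 25 = byte 3 bit 1; 7 bits remain
Read 5: bits[25:26] width=1 -> value=0 (bin 0); offset now 26 = byte 3 bit 2; 6 bits remain

Answer: 3 2 0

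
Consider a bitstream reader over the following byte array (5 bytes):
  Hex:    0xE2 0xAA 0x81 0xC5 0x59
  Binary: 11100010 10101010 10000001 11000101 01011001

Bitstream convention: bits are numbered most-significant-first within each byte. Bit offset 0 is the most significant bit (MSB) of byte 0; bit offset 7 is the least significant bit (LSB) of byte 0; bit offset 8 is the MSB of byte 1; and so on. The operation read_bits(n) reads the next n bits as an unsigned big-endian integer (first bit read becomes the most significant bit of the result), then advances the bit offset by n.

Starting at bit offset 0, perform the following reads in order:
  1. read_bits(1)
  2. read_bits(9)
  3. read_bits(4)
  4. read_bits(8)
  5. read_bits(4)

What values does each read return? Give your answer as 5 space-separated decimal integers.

Read 1: bits[0:1] width=1 -> value=1 (bin 1); offset now 1 = byte 0 bit 1; 39 bits remain
Read 2: bits[1:10] width=9 -> value=394 (bin 110001010); offset now 10 = byte 1 bit 2; 30 bits remain
Read 3: bits[10:14] width=4 -> value=10 (bin 1010); offset now 14 = byte 1 bit 6; 26 bits remain
Read 4: bits[14:22] width=8 -> value=160 (bin 10100000); offset now 22 = byte 2 bit 6; 18 bits remain
Read 5: bits[22:26] width=4 -> value=7 (bin 0111); offset now 26 = byte 3 bit 2; 14 bits remain

Answer: 1 394 10 160 7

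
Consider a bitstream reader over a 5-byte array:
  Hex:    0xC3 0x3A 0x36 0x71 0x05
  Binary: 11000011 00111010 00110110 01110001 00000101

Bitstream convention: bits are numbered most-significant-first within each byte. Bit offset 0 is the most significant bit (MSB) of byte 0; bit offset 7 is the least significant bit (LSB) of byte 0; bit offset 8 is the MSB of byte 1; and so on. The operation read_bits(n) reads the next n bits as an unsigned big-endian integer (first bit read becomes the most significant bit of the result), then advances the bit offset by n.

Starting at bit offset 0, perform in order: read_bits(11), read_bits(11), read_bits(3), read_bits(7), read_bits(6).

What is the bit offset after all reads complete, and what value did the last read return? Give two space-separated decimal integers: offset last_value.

Answer: 38 1

Derivation:
Read 1: bits[0:11] width=11 -> value=1561 (bin 11000011001); offset now 11 = byte 1 bit 3; 29 bits remain
Read 2: bits[11:22] width=11 -> value=1677 (bin 11010001101); offset now 22 = byte 2 bit 6; 18 bits remain
Read 3: bits[22:25] width=3 -> value=4 (bin 100); offset now 25 = byte 3 bit 1; 15 bits remain
Read 4: bits[25:32] width=7 -> value=113 (bin 1110001); offset now 32 = byte 4 bit 0; 8 bits remain
Read 5: bits[32:38] width=6 -> value=1 (bin 000001); offset now 38 = byte 4 bit 6; 2 bits remain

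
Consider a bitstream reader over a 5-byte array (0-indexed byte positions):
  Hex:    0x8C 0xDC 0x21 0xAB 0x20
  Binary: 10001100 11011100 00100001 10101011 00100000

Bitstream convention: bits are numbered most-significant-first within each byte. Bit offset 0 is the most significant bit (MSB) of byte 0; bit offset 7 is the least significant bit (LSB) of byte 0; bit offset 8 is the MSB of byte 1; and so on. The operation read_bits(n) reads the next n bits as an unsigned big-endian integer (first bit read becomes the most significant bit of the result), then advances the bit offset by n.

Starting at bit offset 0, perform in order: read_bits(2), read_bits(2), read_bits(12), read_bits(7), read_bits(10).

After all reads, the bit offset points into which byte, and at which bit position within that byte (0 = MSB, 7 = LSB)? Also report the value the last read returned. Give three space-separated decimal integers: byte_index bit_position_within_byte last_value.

Answer: 4 1 854

Derivation:
Read 1: bits[0:2] width=2 -> value=2 (bin 10); offset now 2 = byte 0 bit 2; 38 bits remain
Read 2: bits[2:4] width=2 -> value=0 (bin 00); offset now 4 = byte 0 bit 4; 36 bits remain
Read 3: bits[4:16] width=12 -> value=3292 (bin 110011011100); offset now 16 = byte 2 bit 0; 24 bits remain
Read 4: bits[16:23] width=7 -> value=16 (bin 0010000); offset now 23 = byte 2 bit 7; 17 bits remain
Read 5: bits[23:33] width=10 -> value=854 (bin 1101010110); offset now 33 = byte 4 bit 1; 7 bits remain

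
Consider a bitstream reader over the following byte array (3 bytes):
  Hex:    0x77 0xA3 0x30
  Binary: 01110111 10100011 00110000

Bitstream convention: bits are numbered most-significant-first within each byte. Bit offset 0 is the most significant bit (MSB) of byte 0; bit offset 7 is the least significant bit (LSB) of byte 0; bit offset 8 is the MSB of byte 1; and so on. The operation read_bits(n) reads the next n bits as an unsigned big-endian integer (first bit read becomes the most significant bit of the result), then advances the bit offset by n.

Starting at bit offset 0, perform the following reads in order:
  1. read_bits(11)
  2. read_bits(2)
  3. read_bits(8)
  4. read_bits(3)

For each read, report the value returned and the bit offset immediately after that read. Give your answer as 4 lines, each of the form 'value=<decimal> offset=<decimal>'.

Answer: value=957 offset=11
value=0 offset=13
value=102 offset=21
value=0 offset=24

Derivation:
Read 1: bits[0:11] width=11 -> value=957 (bin 01110111101); offset now 11 = byte 1 bit 3; 13 bits remain
Read 2: bits[11:13] width=2 -> value=0 (bin 00); offset now 13 = byte 1 bit 5; 11 bits remain
Read 3: bits[13:21] width=8 -> value=102 (bin 01100110); offset now 21 = byte 2 bit 5; 3 bits remain
Read 4: bits[21:24] width=3 -> value=0 (bin 000); offset now 24 = byte 3 bit 0; 0 bits remain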